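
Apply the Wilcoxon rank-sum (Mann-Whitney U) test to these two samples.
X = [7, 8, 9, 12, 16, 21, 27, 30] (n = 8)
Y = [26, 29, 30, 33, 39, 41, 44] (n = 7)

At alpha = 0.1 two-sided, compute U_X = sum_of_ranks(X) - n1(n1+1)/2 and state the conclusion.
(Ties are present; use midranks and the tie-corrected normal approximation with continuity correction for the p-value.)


Step 1: Combine and sort all 15 observations; assign midranks.
sorted (value, group): (7,X), (8,X), (9,X), (12,X), (16,X), (21,X), (26,Y), (27,X), (29,Y), (30,X), (30,Y), (33,Y), (39,Y), (41,Y), (44,Y)
ranks: 7->1, 8->2, 9->3, 12->4, 16->5, 21->6, 26->7, 27->8, 29->9, 30->10.5, 30->10.5, 33->12, 39->13, 41->14, 44->15
Step 2: Rank sum for X: R1 = 1 + 2 + 3 + 4 + 5 + 6 + 8 + 10.5 = 39.5.
Step 3: U_X = R1 - n1(n1+1)/2 = 39.5 - 8*9/2 = 39.5 - 36 = 3.5.
       U_Y = n1*n2 - U_X = 56 - 3.5 = 52.5.
Step 4: Ties are present, so use the tie-corrected normal approximation (with continuity correction) for the p-value.
Step 5: p-value = 0.005437; compare to alpha = 0.1. reject H0.

U_X = 3.5, p = 0.005437, reject H0 at alpha = 0.1.


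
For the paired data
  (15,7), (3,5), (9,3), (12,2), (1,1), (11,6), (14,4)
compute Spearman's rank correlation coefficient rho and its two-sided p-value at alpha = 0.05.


Step 1: Rank x and y separately (midranks; no ties here).
rank(x): 15->7, 3->2, 9->3, 12->5, 1->1, 11->4, 14->6
rank(y): 7->7, 5->5, 3->3, 2->2, 1->1, 6->6, 4->4
Step 2: d_i = R_x(i) - R_y(i); compute d_i^2.
  (7-7)^2=0, (2-5)^2=9, (3-3)^2=0, (5-2)^2=9, (1-1)^2=0, (4-6)^2=4, (6-4)^2=4
sum(d^2) = 26.
Step 3: rho = 1 - 6*26 / (7*(7^2 - 1)) = 1 - 156/336 = 0.535714.
Step 4: Under H0, t = rho * sqrt((n-2)/(1-rho^2)) = 1.4186 ~ t(5).
Step 5: Two-sided p-value from the t-distribution with 5 df = 0.215217.
Step 6: alpha = 0.05. fail to reject H0.

rho = 0.5357, p = 0.215217, fail to reject H0 at alpha = 0.05.


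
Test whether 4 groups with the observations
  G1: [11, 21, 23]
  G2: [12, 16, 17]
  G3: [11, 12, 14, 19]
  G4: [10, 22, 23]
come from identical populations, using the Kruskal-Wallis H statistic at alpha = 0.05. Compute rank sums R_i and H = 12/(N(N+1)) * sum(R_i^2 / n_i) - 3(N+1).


Step 1: Combine all N = 13 observations and assign midranks.
sorted (value, group, rank): (10,G4,1), (11,G1,2.5), (11,G3,2.5), (12,G2,4.5), (12,G3,4.5), (14,G3,6), (16,G2,7), (17,G2,8), (19,G3,9), (21,G1,10), (22,G4,11), (23,G1,12.5), (23,G4,12.5)
Step 2: Sum ranks within each group.
R_1 = 25 (n_1 = 3)
R_2 = 19.5 (n_2 = 3)
R_3 = 22 (n_3 = 4)
R_4 = 24.5 (n_4 = 3)
Step 3: H = 12/(N(N+1)) * sum(R_i^2/n_i) - 3(N+1)
     = 12/(13*14) * (25^2/3 + 19.5^2/3 + 22^2/4 + 24.5^2/3) - 3*14
     = 0.065934 * 656.167 - 42
     = 1.263736.
Step 4: Ties present; correction factor C = 1 - 18/(13^3 - 13) = 0.991758. Corrected H = 1.263736 / 0.991758 = 1.274238.
Step 5: Under H0, H ~ chi^2(3); p-value = 0.735259.
Step 6: alpha = 0.05. fail to reject H0.

H = 1.2742, df = 3, p = 0.735259, fail to reject H0.


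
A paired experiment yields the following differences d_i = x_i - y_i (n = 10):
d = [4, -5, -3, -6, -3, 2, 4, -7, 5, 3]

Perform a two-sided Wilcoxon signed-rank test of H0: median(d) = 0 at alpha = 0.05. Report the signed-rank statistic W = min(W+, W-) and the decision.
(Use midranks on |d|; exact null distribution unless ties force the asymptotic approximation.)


Step 1: Drop any zero differences (none here) and take |d_i|.
|d| = [4, 5, 3, 6, 3, 2, 4, 7, 5, 3]
Step 2: Midrank |d_i| (ties get averaged ranks).
ranks: |4|->5.5, |5|->7.5, |3|->3, |6|->9, |3|->3, |2|->1, |4|->5.5, |7|->10, |5|->7.5, |3|->3
Step 3: Attach original signs; sum ranks with positive sign and with negative sign.
W+ = 5.5 + 1 + 5.5 + 7.5 + 3 = 22.5
W- = 7.5 + 3 + 9 + 3 + 10 = 32.5
(Check: W+ + W- = 55 should equal n(n+1)/2 = 55.)
Step 4: Test statistic W = min(W+, W-) = 22.5.
Step 5: Ties in |d|, so use the tie-corrected normal approximation.
        E[W] = n(n+1)/4 = 10*11/4 = 27.5.
        Tie groups: |d|=3 (t=3), |d|=4 (t=2), |d|=5 (t=2); sum(t^3 - t) = 36.
        Var[W] = n(n+1)(2n+1)/24 - sum(t^3-t)/48 = 2310/24 - 36/48 = 95.5.
        z = (W - E[W]) / sqrt(Var[W]) = (22.5 - 27.5) / 9.7724 = -0.5116.
        Two-sided p = 2*Phi(z) = 0.608900.
Step 6: alpha = 0.05. fail to reject H0.

W+ = 22.5, W- = 32.5, W = min = 22.5, p = 0.608900, fail to reject H0.


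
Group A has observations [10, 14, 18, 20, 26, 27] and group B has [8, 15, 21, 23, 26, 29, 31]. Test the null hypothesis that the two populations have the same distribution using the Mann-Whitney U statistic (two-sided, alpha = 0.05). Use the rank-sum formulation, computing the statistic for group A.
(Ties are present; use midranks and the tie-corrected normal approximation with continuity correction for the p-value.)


Step 1: Combine and sort all 13 observations; assign midranks.
sorted (value, group): (8,Y), (10,X), (14,X), (15,Y), (18,X), (20,X), (21,Y), (23,Y), (26,X), (26,Y), (27,X), (29,Y), (31,Y)
ranks: 8->1, 10->2, 14->3, 15->4, 18->5, 20->6, 21->7, 23->8, 26->9.5, 26->9.5, 27->11, 29->12, 31->13
Step 2: Rank sum for X: R1 = 2 + 3 + 5 + 6 + 9.5 + 11 = 36.5.
Step 3: U_X = R1 - n1(n1+1)/2 = 36.5 - 6*7/2 = 36.5 - 21 = 15.5.
       U_Y = n1*n2 - U_X = 42 - 15.5 = 26.5.
Step 4: Ties are present, so use the tie-corrected normal approximation (with continuity correction) for the p-value.
Step 5: p-value = 0.474443; compare to alpha = 0.05. fail to reject H0.

U_X = 15.5, p = 0.474443, fail to reject H0 at alpha = 0.05.


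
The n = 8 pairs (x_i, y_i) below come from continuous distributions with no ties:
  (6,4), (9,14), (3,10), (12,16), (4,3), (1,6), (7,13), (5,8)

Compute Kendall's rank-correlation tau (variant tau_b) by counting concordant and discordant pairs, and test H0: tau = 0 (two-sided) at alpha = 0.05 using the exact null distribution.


Step 1: Enumerate the 28 unordered pairs (i,j) with i<j and classify each by sign(x_j-x_i) * sign(y_j-y_i).
  (1,2):dx=+3,dy=+10->C; (1,3):dx=-3,dy=+6->D; (1,4):dx=+6,dy=+12->C; (1,5):dx=-2,dy=-1->C
  (1,6):dx=-5,dy=+2->D; (1,7):dx=+1,dy=+9->C; (1,8):dx=-1,dy=+4->D; (2,3):dx=-6,dy=-4->C
  (2,4):dx=+3,dy=+2->C; (2,5):dx=-5,dy=-11->C; (2,6):dx=-8,dy=-8->C; (2,7):dx=-2,dy=-1->C
  (2,8):dx=-4,dy=-6->C; (3,4):dx=+9,dy=+6->C; (3,5):dx=+1,dy=-7->D; (3,6):dx=-2,dy=-4->C
  (3,7):dx=+4,dy=+3->C; (3,8):dx=+2,dy=-2->D; (4,5):dx=-8,dy=-13->C; (4,6):dx=-11,dy=-10->C
  (4,7):dx=-5,dy=-3->C; (4,8):dx=-7,dy=-8->C; (5,6):dx=-3,dy=+3->D; (5,7):dx=+3,dy=+10->C
  (5,8):dx=+1,dy=+5->C; (6,7):dx=+6,dy=+7->C; (6,8):dx=+4,dy=+2->C; (7,8):dx=-2,dy=-5->C
Step 2: C = 22, D = 6, total pairs = 28.
Step 3: tau = (C - D)/(n(n-1)/2) = (22 - 6)/28 = 0.571429.
Step 4: Exact two-sided p-value (enumerate n! = 40320 permutations of y under H0): p = 0.061012.
Step 5: alpha = 0.05. fail to reject H0.

tau_b = 0.5714 (C=22, D=6), p = 0.061012, fail to reject H0.


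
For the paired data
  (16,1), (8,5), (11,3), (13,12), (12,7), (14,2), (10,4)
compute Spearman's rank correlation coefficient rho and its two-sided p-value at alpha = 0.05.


Step 1: Rank x and y separately (midranks; no ties here).
rank(x): 16->7, 8->1, 11->3, 13->5, 12->4, 14->6, 10->2
rank(y): 1->1, 5->5, 3->3, 12->7, 7->6, 2->2, 4->4
Step 2: d_i = R_x(i) - R_y(i); compute d_i^2.
  (7-1)^2=36, (1-5)^2=16, (3-3)^2=0, (5-7)^2=4, (4-6)^2=4, (6-2)^2=16, (2-4)^2=4
sum(d^2) = 80.
Step 3: rho = 1 - 6*80 / (7*(7^2 - 1)) = 1 - 480/336 = -0.428571.
Step 4: Under H0, t = rho * sqrt((n-2)/(1-rho^2)) = -1.0607 ~ t(5).
Step 5: Two-sided p-value from the t-distribution with 5 df = 0.337368.
Step 6: alpha = 0.05. fail to reject H0.

rho = -0.4286, p = 0.337368, fail to reject H0 at alpha = 0.05.


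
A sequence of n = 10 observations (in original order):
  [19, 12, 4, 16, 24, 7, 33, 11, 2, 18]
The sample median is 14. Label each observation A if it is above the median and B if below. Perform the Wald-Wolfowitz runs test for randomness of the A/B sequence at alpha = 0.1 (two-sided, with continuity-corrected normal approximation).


Step 1: Compute median = 14; label A = above, B = below.
Labels in order: ABBAABABBA  (n_A = 5, n_B = 5)
Step 2: Count runs R = 7.
Step 3: Under H0 (random ordering), E[R] = 2*n_A*n_B/(n_A+n_B) + 1 = 2*5*5/10 + 1 = 6.0000.
        Var[R] = 2*n_A*n_B*(2*n_A*n_B - n_A - n_B) / ((n_A+n_B)^2 * (n_A+n_B-1)) = 2000/900 = 2.2222.
        SD[R] = 1.4907.
Step 4: Continuity-corrected z = (R - 0.5 - E[R]) / SD[R] = (7 - 0.5 - 6.0000) / 1.4907 = 0.3354.
Step 5: Two-sided p-value via normal approximation = 2*(1 - Phi(|z|)) = 0.737316.
Step 6: alpha = 0.1. fail to reject H0.

R = 7, z = 0.3354, p = 0.737316, fail to reject H0.


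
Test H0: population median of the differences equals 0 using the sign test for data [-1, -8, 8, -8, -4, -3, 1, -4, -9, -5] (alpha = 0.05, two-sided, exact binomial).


Step 1: Discard zero differences. Original n = 10; n_eff = number of nonzero differences = 10.
Nonzero differences (with sign): -1, -8, +8, -8, -4, -3, +1, -4, -9, -5
Step 2: Count signs: positive = 2, negative = 8.
Step 3: Under H0: P(positive) = 0.5, so the number of positives S ~ Bin(10, 0.5).
Step 4: Two-sided exact p-value = sum of Bin(10,0.5) probabilities at or below the observed probability = 0.109375.
Step 5: alpha = 0.05. fail to reject H0.

n_eff = 10, pos = 2, neg = 8, p = 0.109375, fail to reject H0.


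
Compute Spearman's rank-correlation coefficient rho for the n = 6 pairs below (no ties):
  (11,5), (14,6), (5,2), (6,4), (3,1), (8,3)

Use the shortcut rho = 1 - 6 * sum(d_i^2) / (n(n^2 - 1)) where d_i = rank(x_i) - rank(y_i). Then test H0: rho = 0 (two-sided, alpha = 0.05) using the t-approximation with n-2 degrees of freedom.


Step 1: Rank x and y separately (midranks; no ties here).
rank(x): 11->5, 14->6, 5->2, 6->3, 3->1, 8->4
rank(y): 5->5, 6->6, 2->2, 4->4, 1->1, 3->3
Step 2: d_i = R_x(i) - R_y(i); compute d_i^2.
  (5-5)^2=0, (6-6)^2=0, (2-2)^2=0, (3-4)^2=1, (1-1)^2=0, (4-3)^2=1
sum(d^2) = 2.
Step 3: rho = 1 - 6*2 / (6*(6^2 - 1)) = 1 - 12/210 = 0.942857.
Step 4: Under H0, t = rho * sqrt((n-2)/(1-rho^2)) = 5.6595 ~ t(4).
Step 5: Two-sided p-value from the t-distribution with 4 df = 0.004805.
Step 6: alpha = 0.05. reject H0.

rho = 0.9429, p = 0.004805, reject H0 at alpha = 0.05.


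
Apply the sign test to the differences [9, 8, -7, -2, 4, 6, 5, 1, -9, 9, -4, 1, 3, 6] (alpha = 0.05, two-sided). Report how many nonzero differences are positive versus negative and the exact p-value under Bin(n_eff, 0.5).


Step 1: Discard zero differences. Original n = 14; n_eff = number of nonzero differences = 14.
Nonzero differences (with sign): +9, +8, -7, -2, +4, +6, +5, +1, -9, +9, -4, +1, +3, +6
Step 2: Count signs: positive = 10, negative = 4.
Step 3: Under H0: P(positive) = 0.5, so the number of positives S ~ Bin(14, 0.5).
Step 4: Two-sided exact p-value = sum of Bin(14,0.5) probabilities at or below the observed probability = 0.179565.
Step 5: alpha = 0.05. fail to reject H0.

n_eff = 14, pos = 10, neg = 4, p = 0.179565, fail to reject H0.


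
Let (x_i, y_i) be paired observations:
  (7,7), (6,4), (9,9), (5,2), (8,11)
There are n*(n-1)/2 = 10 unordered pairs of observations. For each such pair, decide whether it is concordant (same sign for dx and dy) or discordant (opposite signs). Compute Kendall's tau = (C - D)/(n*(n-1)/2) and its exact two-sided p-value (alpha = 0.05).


Step 1: Enumerate the 10 unordered pairs (i,j) with i<j and classify each by sign(x_j-x_i) * sign(y_j-y_i).
  (1,2):dx=-1,dy=-3->C; (1,3):dx=+2,dy=+2->C; (1,4):dx=-2,dy=-5->C; (1,5):dx=+1,dy=+4->C
  (2,3):dx=+3,dy=+5->C; (2,4):dx=-1,dy=-2->C; (2,5):dx=+2,dy=+7->C; (3,4):dx=-4,dy=-7->C
  (3,5):dx=-1,dy=+2->D; (4,5):dx=+3,dy=+9->C
Step 2: C = 9, D = 1, total pairs = 10.
Step 3: tau = (C - D)/(n(n-1)/2) = (9 - 1)/10 = 0.800000.
Step 4: Exact two-sided p-value (enumerate n! = 120 permutations of y under H0): p = 0.083333.
Step 5: alpha = 0.05. fail to reject H0.

tau_b = 0.8000 (C=9, D=1), p = 0.083333, fail to reject H0.


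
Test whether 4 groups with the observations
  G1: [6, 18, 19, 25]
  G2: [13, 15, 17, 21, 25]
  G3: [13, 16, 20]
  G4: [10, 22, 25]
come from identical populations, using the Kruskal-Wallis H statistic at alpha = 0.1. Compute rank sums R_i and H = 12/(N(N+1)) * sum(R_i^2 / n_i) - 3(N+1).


Step 1: Combine all N = 15 observations and assign midranks.
sorted (value, group, rank): (6,G1,1), (10,G4,2), (13,G2,3.5), (13,G3,3.5), (15,G2,5), (16,G3,6), (17,G2,7), (18,G1,8), (19,G1,9), (20,G3,10), (21,G2,11), (22,G4,12), (25,G1,14), (25,G2,14), (25,G4,14)
Step 2: Sum ranks within each group.
R_1 = 32 (n_1 = 4)
R_2 = 40.5 (n_2 = 5)
R_3 = 19.5 (n_3 = 3)
R_4 = 28 (n_4 = 3)
Step 3: H = 12/(N(N+1)) * sum(R_i^2/n_i) - 3(N+1)
     = 12/(15*16) * (32^2/4 + 40.5^2/5 + 19.5^2/3 + 28^2/3) - 3*16
     = 0.050000 * 972.133 - 48
     = 0.606667.
Step 4: Ties present; correction factor C = 1 - 30/(15^3 - 15) = 0.991071. Corrected H = 0.606667 / 0.991071 = 0.612132.
Step 5: Under H0, H ~ chi^2(3); p-value = 0.893649.
Step 6: alpha = 0.1. fail to reject H0.

H = 0.6121, df = 3, p = 0.893649, fail to reject H0.


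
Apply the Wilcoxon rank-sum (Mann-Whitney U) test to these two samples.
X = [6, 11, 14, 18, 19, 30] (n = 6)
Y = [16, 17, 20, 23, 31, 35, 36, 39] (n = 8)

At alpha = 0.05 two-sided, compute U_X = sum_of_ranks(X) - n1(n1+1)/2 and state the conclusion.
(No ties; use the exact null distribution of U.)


Step 1: Combine and sort all 14 observations; assign midranks.
sorted (value, group): (6,X), (11,X), (14,X), (16,Y), (17,Y), (18,X), (19,X), (20,Y), (23,Y), (30,X), (31,Y), (35,Y), (36,Y), (39,Y)
ranks: 6->1, 11->2, 14->3, 16->4, 17->5, 18->6, 19->7, 20->8, 23->9, 30->10, 31->11, 35->12, 36->13, 39->14
Step 2: Rank sum for X: R1 = 1 + 2 + 3 + 6 + 7 + 10 = 29.
Step 3: U_X = R1 - n1(n1+1)/2 = 29 - 6*7/2 = 29 - 21 = 8.
       U_Y = n1*n2 - U_X = 48 - 8 = 40.
Step 4: No ties, so the exact null distribution of U (based on enumerating the C(14,6) = 3003 equally likely rank assignments) gives the two-sided p-value.
Step 5: p-value = 0.042624; compare to alpha = 0.05. reject H0.

U_X = 8, p = 0.042624, reject H0 at alpha = 0.05.


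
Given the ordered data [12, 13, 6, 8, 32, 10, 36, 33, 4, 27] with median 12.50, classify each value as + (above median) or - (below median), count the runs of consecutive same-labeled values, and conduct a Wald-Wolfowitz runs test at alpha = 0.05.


Step 1: Compute median = 12.50; label A = above, B = below.
Labels in order: BABBABAABA  (n_A = 5, n_B = 5)
Step 2: Count runs R = 8.
Step 3: Under H0 (random ordering), E[R] = 2*n_A*n_B/(n_A+n_B) + 1 = 2*5*5/10 + 1 = 6.0000.
        Var[R] = 2*n_A*n_B*(2*n_A*n_B - n_A - n_B) / ((n_A+n_B)^2 * (n_A+n_B-1)) = 2000/900 = 2.2222.
        SD[R] = 1.4907.
Step 4: Continuity-corrected z = (R - 0.5 - E[R]) / SD[R] = (8 - 0.5 - 6.0000) / 1.4907 = 1.0062.
Step 5: Two-sided p-value via normal approximation = 2*(1 - Phi(|z|)) = 0.314305.
Step 6: alpha = 0.05. fail to reject H0.

R = 8, z = 1.0062, p = 0.314305, fail to reject H0.


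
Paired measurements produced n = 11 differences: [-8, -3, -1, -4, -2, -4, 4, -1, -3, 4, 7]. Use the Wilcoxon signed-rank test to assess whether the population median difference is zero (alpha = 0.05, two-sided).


Step 1: Drop any zero differences (none here) and take |d_i|.
|d| = [8, 3, 1, 4, 2, 4, 4, 1, 3, 4, 7]
Step 2: Midrank |d_i| (ties get averaged ranks).
ranks: |8|->11, |3|->4.5, |1|->1.5, |4|->7.5, |2|->3, |4|->7.5, |4|->7.5, |1|->1.5, |3|->4.5, |4|->7.5, |7|->10
Step 3: Attach original signs; sum ranks with positive sign and with negative sign.
W+ = 7.5 + 7.5 + 10 = 25
W- = 11 + 4.5 + 1.5 + 7.5 + 3 + 7.5 + 1.5 + 4.5 = 41
(Check: W+ + W- = 66 should equal n(n+1)/2 = 66.)
Step 4: Test statistic W = min(W+, W-) = 25.
Step 5: Ties in |d|, so use the tie-corrected normal approximation.
        E[W] = n(n+1)/4 = 11*12/4 = 33.
        Tie groups: |d|=1 (t=2), |d|=3 (t=2), |d|=4 (t=4); sum(t^3 - t) = 72.
        Var[W] = n(n+1)(2n+1)/24 - sum(t^3-t)/48 = 3036/24 - 72/48 = 125.
        z = (W - E[W]) / sqrt(Var[W]) = (25 - 33) / 11.1803 = -0.7155.
        Two-sided p = 2*Phi(z) = 0.474274.
Step 6: alpha = 0.05. fail to reject H0.

W+ = 25, W- = 41, W = min = 25, p = 0.474274, fail to reject H0.


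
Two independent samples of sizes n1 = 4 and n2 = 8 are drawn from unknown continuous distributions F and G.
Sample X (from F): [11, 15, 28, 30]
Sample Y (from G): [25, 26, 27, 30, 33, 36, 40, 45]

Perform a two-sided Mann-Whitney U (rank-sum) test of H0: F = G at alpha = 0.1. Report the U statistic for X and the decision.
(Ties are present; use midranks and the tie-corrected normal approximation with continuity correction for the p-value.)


Step 1: Combine and sort all 12 observations; assign midranks.
sorted (value, group): (11,X), (15,X), (25,Y), (26,Y), (27,Y), (28,X), (30,X), (30,Y), (33,Y), (36,Y), (40,Y), (45,Y)
ranks: 11->1, 15->2, 25->3, 26->4, 27->5, 28->6, 30->7.5, 30->7.5, 33->9, 36->10, 40->11, 45->12
Step 2: Rank sum for X: R1 = 1 + 2 + 6 + 7.5 = 16.5.
Step 3: U_X = R1 - n1(n1+1)/2 = 16.5 - 4*5/2 = 16.5 - 10 = 6.5.
       U_Y = n1*n2 - U_X = 32 - 6.5 = 25.5.
Step 4: Ties are present, so use the tie-corrected normal approximation (with continuity correction) for the p-value.
Step 5: p-value = 0.125707; compare to alpha = 0.1. fail to reject H0.

U_X = 6.5, p = 0.125707, fail to reject H0 at alpha = 0.1.


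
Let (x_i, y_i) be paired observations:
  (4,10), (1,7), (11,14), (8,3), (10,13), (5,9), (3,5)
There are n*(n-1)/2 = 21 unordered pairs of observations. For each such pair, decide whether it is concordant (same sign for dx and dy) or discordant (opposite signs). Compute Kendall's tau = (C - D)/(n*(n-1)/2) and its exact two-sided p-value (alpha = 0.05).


Step 1: Enumerate the 21 unordered pairs (i,j) with i<j and classify each by sign(x_j-x_i) * sign(y_j-y_i).
  (1,2):dx=-3,dy=-3->C; (1,3):dx=+7,dy=+4->C; (1,4):dx=+4,dy=-7->D; (1,5):dx=+6,dy=+3->C
  (1,6):dx=+1,dy=-1->D; (1,7):dx=-1,dy=-5->C; (2,3):dx=+10,dy=+7->C; (2,4):dx=+7,dy=-4->D
  (2,5):dx=+9,dy=+6->C; (2,6):dx=+4,dy=+2->C; (2,7):dx=+2,dy=-2->D; (3,4):dx=-3,dy=-11->C
  (3,5):dx=-1,dy=-1->C; (3,6):dx=-6,dy=-5->C; (3,7):dx=-8,dy=-9->C; (4,5):dx=+2,dy=+10->C
  (4,6):dx=-3,dy=+6->D; (4,7):dx=-5,dy=+2->D; (5,6):dx=-5,dy=-4->C; (5,7):dx=-7,dy=-8->C
  (6,7):dx=-2,dy=-4->C
Step 2: C = 15, D = 6, total pairs = 21.
Step 3: tau = (C - D)/(n(n-1)/2) = (15 - 6)/21 = 0.428571.
Step 4: Exact two-sided p-value (enumerate n! = 5040 permutations of y under H0): p = 0.238889.
Step 5: alpha = 0.05. fail to reject H0.

tau_b = 0.4286 (C=15, D=6), p = 0.238889, fail to reject H0.


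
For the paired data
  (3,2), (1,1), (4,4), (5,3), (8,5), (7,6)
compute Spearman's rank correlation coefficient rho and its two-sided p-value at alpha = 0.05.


Step 1: Rank x and y separately (midranks; no ties here).
rank(x): 3->2, 1->1, 4->3, 5->4, 8->6, 7->5
rank(y): 2->2, 1->1, 4->4, 3->3, 5->5, 6->6
Step 2: d_i = R_x(i) - R_y(i); compute d_i^2.
  (2-2)^2=0, (1-1)^2=0, (3-4)^2=1, (4-3)^2=1, (6-5)^2=1, (5-6)^2=1
sum(d^2) = 4.
Step 3: rho = 1 - 6*4 / (6*(6^2 - 1)) = 1 - 24/210 = 0.885714.
Step 4: Under H0, t = rho * sqrt((n-2)/(1-rho^2)) = 3.8158 ~ t(4).
Step 5: Two-sided p-value from the t-distribution with 4 df = 0.018845.
Step 6: alpha = 0.05. reject H0.

rho = 0.8857, p = 0.018845, reject H0 at alpha = 0.05.


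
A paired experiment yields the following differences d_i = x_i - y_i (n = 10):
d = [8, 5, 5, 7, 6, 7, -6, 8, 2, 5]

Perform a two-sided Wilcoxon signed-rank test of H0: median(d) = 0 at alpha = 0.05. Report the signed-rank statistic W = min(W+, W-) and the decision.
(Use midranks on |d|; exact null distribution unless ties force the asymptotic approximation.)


Step 1: Drop any zero differences (none here) and take |d_i|.
|d| = [8, 5, 5, 7, 6, 7, 6, 8, 2, 5]
Step 2: Midrank |d_i| (ties get averaged ranks).
ranks: |8|->9.5, |5|->3, |5|->3, |7|->7.5, |6|->5.5, |7|->7.5, |6|->5.5, |8|->9.5, |2|->1, |5|->3
Step 3: Attach original signs; sum ranks with positive sign and with negative sign.
W+ = 9.5 + 3 + 3 + 7.5 + 5.5 + 7.5 + 9.5 + 1 + 3 = 49.5
W- = 5.5 = 5.5
(Check: W+ + W- = 55 should equal n(n+1)/2 = 55.)
Step 4: Test statistic W = min(W+, W-) = 5.5.
Step 5: Ties in |d|, so use the tie-corrected normal approximation.
        E[W] = n(n+1)/4 = 10*11/4 = 27.5.
        Tie groups: |d|=5 (t=3), |d|=6 (t=2), |d|=7 (t=2), |d|=8 (t=2); sum(t^3 - t) = 42.
        Var[W] = n(n+1)(2n+1)/24 - sum(t^3-t)/48 = 2310/24 - 42/48 = 95.375.
        z = (W - E[W]) / sqrt(Var[W]) = (5.5 - 27.5) / 9.7660 = -2.2527.
        Two-sided p = 2*Phi(z) = 0.024277.
Step 6: alpha = 0.05. reject H0.

W+ = 49.5, W- = 5.5, W = min = 5.5, p = 0.024277, reject H0.


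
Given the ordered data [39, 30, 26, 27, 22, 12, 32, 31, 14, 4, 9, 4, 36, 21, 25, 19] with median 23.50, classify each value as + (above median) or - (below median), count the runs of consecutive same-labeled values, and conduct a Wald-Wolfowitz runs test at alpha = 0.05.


Step 1: Compute median = 23.50; label A = above, B = below.
Labels in order: AAAABBAABBBBABAB  (n_A = 8, n_B = 8)
Step 2: Count runs R = 8.
Step 3: Under H0 (random ordering), E[R] = 2*n_A*n_B/(n_A+n_B) + 1 = 2*8*8/16 + 1 = 9.0000.
        Var[R] = 2*n_A*n_B*(2*n_A*n_B - n_A - n_B) / ((n_A+n_B)^2 * (n_A+n_B-1)) = 14336/3840 = 3.7333.
        SD[R] = 1.9322.
Step 4: Continuity-corrected z = (R + 0.5 - E[R]) / SD[R] = (8 + 0.5 - 9.0000) / 1.9322 = -0.2588.
Step 5: Two-sided p-value via normal approximation = 2*(1 - Phi(|z|)) = 0.795809.
Step 6: alpha = 0.05. fail to reject H0.

R = 8, z = -0.2588, p = 0.795809, fail to reject H0.


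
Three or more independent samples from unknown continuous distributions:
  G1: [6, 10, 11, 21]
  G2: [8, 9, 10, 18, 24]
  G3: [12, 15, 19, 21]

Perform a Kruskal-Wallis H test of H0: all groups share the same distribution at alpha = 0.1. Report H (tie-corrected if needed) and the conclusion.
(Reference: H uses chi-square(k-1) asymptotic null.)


Step 1: Combine all N = 13 observations and assign midranks.
sorted (value, group, rank): (6,G1,1), (8,G2,2), (9,G2,3), (10,G1,4.5), (10,G2,4.5), (11,G1,6), (12,G3,7), (15,G3,8), (18,G2,9), (19,G3,10), (21,G1,11.5), (21,G3,11.5), (24,G2,13)
Step 2: Sum ranks within each group.
R_1 = 23 (n_1 = 4)
R_2 = 31.5 (n_2 = 5)
R_3 = 36.5 (n_3 = 4)
Step 3: H = 12/(N(N+1)) * sum(R_i^2/n_i) - 3(N+1)
     = 12/(13*14) * (23^2/4 + 31.5^2/5 + 36.5^2/4) - 3*14
     = 0.065934 * 663.763 - 42
     = 1.764560.
Step 4: Ties present; correction factor C = 1 - 12/(13^3 - 13) = 0.994505. Corrected H = 1.764560 / 0.994505 = 1.774309.
Step 5: Under H0, H ~ chi^2(2); p-value = 0.411826.
Step 6: alpha = 0.1. fail to reject H0.

H = 1.7743, df = 2, p = 0.411826, fail to reject H0.


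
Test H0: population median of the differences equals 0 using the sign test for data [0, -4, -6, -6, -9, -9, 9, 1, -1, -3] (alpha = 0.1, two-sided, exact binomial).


Step 1: Discard zero differences. Original n = 10; n_eff = number of nonzero differences = 9.
Nonzero differences (with sign): -4, -6, -6, -9, -9, +9, +1, -1, -3
Step 2: Count signs: positive = 2, negative = 7.
Step 3: Under H0: P(positive) = 0.5, so the number of positives S ~ Bin(9, 0.5).
Step 4: Two-sided exact p-value = sum of Bin(9,0.5) probabilities at or below the observed probability = 0.179688.
Step 5: alpha = 0.1. fail to reject H0.

n_eff = 9, pos = 2, neg = 7, p = 0.179688, fail to reject H0.


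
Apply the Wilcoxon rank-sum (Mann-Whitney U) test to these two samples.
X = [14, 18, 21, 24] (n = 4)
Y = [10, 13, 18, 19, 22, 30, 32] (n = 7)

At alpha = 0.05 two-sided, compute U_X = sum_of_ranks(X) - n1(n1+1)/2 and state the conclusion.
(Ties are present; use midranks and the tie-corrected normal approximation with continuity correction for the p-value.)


Step 1: Combine and sort all 11 observations; assign midranks.
sorted (value, group): (10,Y), (13,Y), (14,X), (18,X), (18,Y), (19,Y), (21,X), (22,Y), (24,X), (30,Y), (32,Y)
ranks: 10->1, 13->2, 14->3, 18->4.5, 18->4.5, 19->6, 21->7, 22->8, 24->9, 30->10, 32->11
Step 2: Rank sum for X: R1 = 3 + 4.5 + 7 + 9 = 23.5.
Step 3: U_X = R1 - n1(n1+1)/2 = 23.5 - 4*5/2 = 23.5 - 10 = 13.5.
       U_Y = n1*n2 - U_X = 28 - 13.5 = 14.5.
Step 4: Ties are present, so use the tie-corrected normal approximation (with continuity correction) for the p-value.
Step 5: p-value = 1.000000; compare to alpha = 0.05. fail to reject H0.

U_X = 13.5, p = 1.000000, fail to reject H0 at alpha = 0.05.


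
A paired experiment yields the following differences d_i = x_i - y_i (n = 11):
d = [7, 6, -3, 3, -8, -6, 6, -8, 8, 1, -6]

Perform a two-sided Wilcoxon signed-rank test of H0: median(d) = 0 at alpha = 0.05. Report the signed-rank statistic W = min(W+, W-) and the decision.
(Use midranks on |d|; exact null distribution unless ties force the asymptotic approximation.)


Step 1: Drop any zero differences (none here) and take |d_i|.
|d| = [7, 6, 3, 3, 8, 6, 6, 8, 8, 1, 6]
Step 2: Midrank |d_i| (ties get averaged ranks).
ranks: |7|->8, |6|->5.5, |3|->2.5, |3|->2.5, |8|->10, |6|->5.5, |6|->5.5, |8|->10, |8|->10, |1|->1, |6|->5.5
Step 3: Attach original signs; sum ranks with positive sign and with negative sign.
W+ = 8 + 5.5 + 2.5 + 5.5 + 10 + 1 = 32.5
W- = 2.5 + 10 + 5.5 + 10 + 5.5 = 33.5
(Check: W+ + W- = 66 should equal n(n+1)/2 = 66.)
Step 4: Test statistic W = min(W+, W-) = 32.5.
Step 5: Ties in |d|, so use the tie-corrected normal approximation.
        E[W] = n(n+1)/4 = 11*12/4 = 33.
        Tie groups: |d|=3 (t=2), |d|=6 (t=4), |d|=8 (t=3); sum(t^3 - t) = 90.
        Var[W] = n(n+1)(2n+1)/24 - sum(t^3-t)/48 = 3036/24 - 90/48 = 124.625.
        z = (W - E[W]) / sqrt(Var[W]) = (32.5 - 33) / 11.1636 = -0.0448.
        Two-sided p = 2*Phi(z) = 0.964276.
Step 6: alpha = 0.05. fail to reject H0.

W+ = 32.5, W- = 33.5, W = min = 32.5, p = 0.964276, fail to reject H0.


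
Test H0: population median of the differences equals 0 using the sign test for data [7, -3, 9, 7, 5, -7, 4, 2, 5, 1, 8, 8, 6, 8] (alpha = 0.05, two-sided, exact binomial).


Step 1: Discard zero differences. Original n = 14; n_eff = number of nonzero differences = 14.
Nonzero differences (with sign): +7, -3, +9, +7, +5, -7, +4, +2, +5, +1, +8, +8, +6, +8
Step 2: Count signs: positive = 12, negative = 2.
Step 3: Under H0: P(positive) = 0.5, so the number of positives S ~ Bin(14, 0.5).
Step 4: Two-sided exact p-value = sum of Bin(14,0.5) probabilities at or below the observed probability = 0.012939.
Step 5: alpha = 0.05. reject H0.

n_eff = 14, pos = 12, neg = 2, p = 0.012939, reject H0.


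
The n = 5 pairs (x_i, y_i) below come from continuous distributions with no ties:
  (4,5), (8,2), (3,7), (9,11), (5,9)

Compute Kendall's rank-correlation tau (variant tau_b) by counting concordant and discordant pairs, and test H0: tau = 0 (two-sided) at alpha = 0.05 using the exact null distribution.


Step 1: Enumerate the 10 unordered pairs (i,j) with i<j and classify each by sign(x_j-x_i) * sign(y_j-y_i).
  (1,2):dx=+4,dy=-3->D; (1,3):dx=-1,dy=+2->D; (1,4):dx=+5,dy=+6->C; (1,5):dx=+1,dy=+4->C
  (2,3):dx=-5,dy=+5->D; (2,4):dx=+1,dy=+9->C; (2,5):dx=-3,dy=+7->D; (3,4):dx=+6,dy=+4->C
  (3,5):dx=+2,dy=+2->C; (4,5):dx=-4,dy=-2->C
Step 2: C = 6, D = 4, total pairs = 10.
Step 3: tau = (C - D)/(n(n-1)/2) = (6 - 4)/10 = 0.200000.
Step 4: Exact two-sided p-value (enumerate n! = 120 permutations of y under H0): p = 0.816667.
Step 5: alpha = 0.05. fail to reject H0.

tau_b = 0.2000 (C=6, D=4), p = 0.816667, fail to reject H0.


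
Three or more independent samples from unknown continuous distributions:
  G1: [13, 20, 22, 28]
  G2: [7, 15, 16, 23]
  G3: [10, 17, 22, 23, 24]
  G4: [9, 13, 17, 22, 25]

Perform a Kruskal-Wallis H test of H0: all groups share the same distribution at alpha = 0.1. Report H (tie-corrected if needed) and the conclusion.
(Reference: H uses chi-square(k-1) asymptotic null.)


Step 1: Combine all N = 18 observations and assign midranks.
sorted (value, group, rank): (7,G2,1), (9,G4,2), (10,G3,3), (13,G1,4.5), (13,G4,4.5), (15,G2,6), (16,G2,7), (17,G3,8.5), (17,G4,8.5), (20,G1,10), (22,G1,12), (22,G3,12), (22,G4,12), (23,G2,14.5), (23,G3,14.5), (24,G3,16), (25,G4,17), (28,G1,18)
Step 2: Sum ranks within each group.
R_1 = 44.5 (n_1 = 4)
R_2 = 28.5 (n_2 = 4)
R_3 = 54 (n_3 = 5)
R_4 = 44 (n_4 = 5)
Step 3: H = 12/(N(N+1)) * sum(R_i^2/n_i) - 3(N+1)
     = 12/(18*19) * (44.5^2/4 + 28.5^2/4 + 54^2/5 + 44^2/5) - 3*19
     = 0.035088 * 1668.53 - 57
     = 1.544737.
Step 4: Ties present; correction factor C = 1 - 42/(18^3 - 18) = 0.992776. Corrected H = 1.544737 / 0.992776 = 1.555977.
Step 5: Under H0, H ~ chi^2(3); p-value = 0.669412.
Step 6: alpha = 0.1. fail to reject H0.

H = 1.5560, df = 3, p = 0.669412, fail to reject H0.


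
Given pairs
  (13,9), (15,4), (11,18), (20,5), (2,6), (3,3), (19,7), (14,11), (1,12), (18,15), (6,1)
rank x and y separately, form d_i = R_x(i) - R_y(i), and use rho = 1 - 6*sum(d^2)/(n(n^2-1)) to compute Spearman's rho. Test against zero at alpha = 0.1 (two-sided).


Step 1: Rank x and y separately (midranks; no ties here).
rank(x): 13->6, 15->8, 11->5, 20->11, 2->2, 3->3, 19->10, 14->7, 1->1, 18->9, 6->4
rank(y): 9->7, 4->3, 18->11, 5->4, 6->5, 3->2, 7->6, 11->8, 12->9, 15->10, 1->1
Step 2: d_i = R_x(i) - R_y(i); compute d_i^2.
  (6-7)^2=1, (8-3)^2=25, (5-11)^2=36, (11-4)^2=49, (2-5)^2=9, (3-2)^2=1, (10-6)^2=16, (7-8)^2=1, (1-9)^2=64, (9-10)^2=1, (4-1)^2=9
sum(d^2) = 212.
Step 3: rho = 1 - 6*212 / (11*(11^2 - 1)) = 1 - 1272/1320 = 0.036364.
Step 4: Under H0, t = rho * sqrt((n-2)/(1-rho^2)) = 0.1092 ~ t(9).
Step 5: Two-sided p-value from the t-distribution with 9 df = 0.915468.
Step 6: alpha = 0.1. fail to reject H0.

rho = 0.0364, p = 0.915468, fail to reject H0 at alpha = 0.1.


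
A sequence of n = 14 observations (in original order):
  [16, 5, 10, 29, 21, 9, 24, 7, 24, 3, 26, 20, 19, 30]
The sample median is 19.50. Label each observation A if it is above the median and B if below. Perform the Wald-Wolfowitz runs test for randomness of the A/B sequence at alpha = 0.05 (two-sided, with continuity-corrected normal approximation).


Step 1: Compute median = 19.50; label A = above, B = below.
Labels in order: BBBAABABABAABA  (n_A = 7, n_B = 7)
Step 2: Count runs R = 10.
Step 3: Under H0 (random ordering), E[R] = 2*n_A*n_B/(n_A+n_B) + 1 = 2*7*7/14 + 1 = 8.0000.
        Var[R] = 2*n_A*n_B*(2*n_A*n_B - n_A - n_B) / ((n_A+n_B)^2 * (n_A+n_B-1)) = 8232/2548 = 3.2308.
        SD[R] = 1.7974.
Step 4: Continuity-corrected z = (R - 0.5 - E[R]) / SD[R] = (10 - 0.5 - 8.0000) / 1.7974 = 0.8345.
Step 5: Two-sided p-value via normal approximation = 2*(1 - Phi(|z|)) = 0.403986.
Step 6: alpha = 0.05. fail to reject H0.

R = 10, z = 0.8345, p = 0.403986, fail to reject H0.


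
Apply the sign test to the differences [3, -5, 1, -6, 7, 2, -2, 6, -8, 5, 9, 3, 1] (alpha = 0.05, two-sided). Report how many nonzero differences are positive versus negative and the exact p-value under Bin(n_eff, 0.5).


Step 1: Discard zero differences. Original n = 13; n_eff = number of nonzero differences = 13.
Nonzero differences (with sign): +3, -5, +1, -6, +7, +2, -2, +6, -8, +5, +9, +3, +1
Step 2: Count signs: positive = 9, negative = 4.
Step 3: Under H0: P(positive) = 0.5, so the number of positives S ~ Bin(13, 0.5).
Step 4: Two-sided exact p-value = sum of Bin(13,0.5) probabilities at or below the observed probability = 0.266846.
Step 5: alpha = 0.05. fail to reject H0.

n_eff = 13, pos = 9, neg = 4, p = 0.266846, fail to reject H0.


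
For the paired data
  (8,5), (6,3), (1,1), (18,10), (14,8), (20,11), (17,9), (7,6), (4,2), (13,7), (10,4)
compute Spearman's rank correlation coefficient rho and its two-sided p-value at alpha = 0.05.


Step 1: Rank x and y separately (midranks; no ties here).
rank(x): 8->5, 6->3, 1->1, 18->10, 14->8, 20->11, 17->9, 7->4, 4->2, 13->7, 10->6
rank(y): 5->5, 3->3, 1->1, 10->10, 8->8, 11->11, 9->9, 6->6, 2->2, 7->7, 4->4
Step 2: d_i = R_x(i) - R_y(i); compute d_i^2.
  (5-5)^2=0, (3-3)^2=0, (1-1)^2=0, (10-10)^2=0, (8-8)^2=0, (11-11)^2=0, (9-9)^2=0, (4-6)^2=4, (2-2)^2=0, (7-7)^2=0, (6-4)^2=4
sum(d^2) = 8.
Step 3: rho = 1 - 6*8 / (11*(11^2 - 1)) = 1 - 48/1320 = 0.963636.
Step 4: Under H0, t = rho * sqrt((n-2)/(1-rho^2)) = 10.8186 ~ t(9).
Step 5: Two-sided p-value from the t-distribution with 9 df = 0.000002.
Step 6: alpha = 0.05. reject H0.

rho = 0.9636, p = 0.000002, reject H0 at alpha = 0.05.


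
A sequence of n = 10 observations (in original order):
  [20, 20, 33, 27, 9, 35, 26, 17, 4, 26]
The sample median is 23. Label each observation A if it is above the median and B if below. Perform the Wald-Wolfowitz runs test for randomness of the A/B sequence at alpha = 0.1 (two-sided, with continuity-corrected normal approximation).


Step 1: Compute median = 23; label A = above, B = below.
Labels in order: BBAABAABBA  (n_A = 5, n_B = 5)
Step 2: Count runs R = 6.
Step 3: Under H0 (random ordering), E[R] = 2*n_A*n_B/(n_A+n_B) + 1 = 2*5*5/10 + 1 = 6.0000.
        Var[R] = 2*n_A*n_B*(2*n_A*n_B - n_A - n_B) / ((n_A+n_B)^2 * (n_A+n_B-1)) = 2000/900 = 2.2222.
        SD[R] = 1.4907.
Step 4: R = E[R], so z = 0 with no continuity correction.
Step 5: Two-sided p-value via normal approximation = 2*(1 - Phi(|z|)) = 1.000000.
Step 6: alpha = 0.1. fail to reject H0.

R = 6, z = 0.0000, p = 1.000000, fail to reject H0.


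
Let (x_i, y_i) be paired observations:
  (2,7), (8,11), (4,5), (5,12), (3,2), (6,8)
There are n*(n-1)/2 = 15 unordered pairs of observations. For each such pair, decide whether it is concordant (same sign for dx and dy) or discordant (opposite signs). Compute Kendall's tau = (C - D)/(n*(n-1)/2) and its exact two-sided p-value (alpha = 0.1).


Step 1: Enumerate the 15 unordered pairs (i,j) with i<j and classify each by sign(x_j-x_i) * sign(y_j-y_i).
  (1,2):dx=+6,dy=+4->C; (1,3):dx=+2,dy=-2->D; (1,4):dx=+3,dy=+5->C; (1,5):dx=+1,dy=-5->D
  (1,6):dx=+4,dy=+1->C; (2,3):dx=-4,dy=-6->C; (2,4):dx=-3,dy=+1->D; (2,5):dx=-5,dy=-9->C
  (2,6):dx=-2,dy=-3->C; (3,4):dx=+1,dy=+7->C; (3,5):dx=-1,dy=-3->C; (3,6):dx=+2,dy=+3->C
  (4,5):dx=-2,dy=-10->C; (4,6):dx=+1,dy=-4->D; (5,6):dx=+3,dy=+6->C
Step 2: C = 11, D = 4, total pairs = 15.
Step 3: tau = (C - D)/(n(n-1)/2) = (11 - 4)/15 = 0.466667.
Step 4: Exact two-sided p-value (enumerate n! = 720 permutations of y under H0): p = 0.272222.
Step 5: alpha = 0.1. fail to reject H0.

tau_b = 0.4667 (C=11, D=4), p = 0.272222, fail to reject H0.


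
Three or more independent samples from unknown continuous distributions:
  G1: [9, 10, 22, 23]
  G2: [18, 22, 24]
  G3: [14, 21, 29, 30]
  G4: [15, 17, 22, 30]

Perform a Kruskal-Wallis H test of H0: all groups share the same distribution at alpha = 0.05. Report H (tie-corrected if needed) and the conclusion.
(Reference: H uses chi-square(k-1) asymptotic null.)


Step 1: Combine all N = 15 observations and assign midranks.
sorted (value, group, rank): (9,G1,1), (10,G1,2), (14,G3,3), (15,G4,4), (17,G4,5), (18,G2,6), (21,G3,7), (22,G1,9), (22,G2,9), (22,G4,9), (23,G1,11), (24,G2,12), (29,G3,13), (30,G3,14.5), (30,G4,14.5)
Step 2: Sum ranks within each group.
R_1 = 23 (n_1 = 4)
R_2 = 27 (n_2 = 3)
R_3 = 37.5 (n_3 = 4)
R_4 = 32.5 (n_4 = 4)
Step 3: H = 12/(N(N+1)) * sum(R_i^2/n_i) - 3(N+1)
     = 12/(15*16) * (23^2/4 + 27^2/3 + 37.5^2/4 + 32.5^2/4) - 3*16
     = 0.050000 * 990.875 - 48
     = 1.543750.
Step 4: Ties present; correction factor C = 1 - 30/(15^3 - 15) = 0.991071. Corrected H = 1.543750 / 0.991071 = 1.557658.
Step 5: Under H0, H ~ chi^2(3); p-value = 0.669028.
Step 6: alpha = 0.05. fail to reject H0.

H = 1.5577, df = 3, p = 0.669028, fail to reject H0.


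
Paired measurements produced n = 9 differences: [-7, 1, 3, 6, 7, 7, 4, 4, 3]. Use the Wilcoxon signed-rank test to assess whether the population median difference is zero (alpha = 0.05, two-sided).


Step 1: Drop any zero differences (none here) and take |d_i|.
|d| = [7, 1, 3, 6, 7, 7, 4, 4, 3]
Step 2: Midrank |d_i| (ties get averaged ranks).
ranks: |7|->8, |1|->1, |3|->2.5, |6|->6, |7|->8, |7|->8, |4|->4.5, |4|->4.5, |3|->2.5
Step 3: Attach original signs; sum ranks with positive sign and with negative sign.
W+ = 1 + 2.5 + 6 + 8 + 8 + 4.5 + 4.5 + 2.5 = 37
W- = 8 = 8
(Check: W+ + W- = 45 should equal n(n+1)/2 = 45.)
Step 4: Test statistic W = min(W+, W-) = 8.
Step 5: Ties in |d|, so use the tie-corrected normal approximation.
        E[W] = n(n+1)/4 = 9*10/4 = 22.5.
        Tie groups: |d|=3 (t=2), |d|=4 (t=2), |d|=7 (t=3); sum(t^3 - t) = 36.
        Var[W] = n(n+1)(2n+1)/24 - sum(t^3-t)/48 = 1710/24 - 36/48 = 70.5.
        z = (W - E[W]) / sqrt(Var[W]) = (8 - 22.5) / 8.3964 = -1.7269.
        Two-sided p = 2*Phi(z) = 0.084181.
Step 6: alpha = 0.05. fail to reject H0.

W+ = 37, W- = 8, W = min = 8, p = 0.084181, fail to reject H0.


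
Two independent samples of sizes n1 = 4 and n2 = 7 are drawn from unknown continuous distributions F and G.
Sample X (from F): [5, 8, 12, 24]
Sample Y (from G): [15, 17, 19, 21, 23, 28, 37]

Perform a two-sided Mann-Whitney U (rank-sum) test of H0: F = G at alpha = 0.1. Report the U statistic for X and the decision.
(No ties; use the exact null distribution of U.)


Step 1: Combine and sort all 11 observations; assign midranks.
sorted (value, group): (5,X), (8,X), (12,X), (15,Y), (17,Y), (19,Y), (21,Y), (23,Y), (24,X), (28,Y), (37,Y)
ranks: 5->1, 8->2, 12->3, 15->4, 17->5, 19->6, 21->7, 23->8, 24->9, 28->10, 37->11
Step 2: Rank sum for X: R1 = 1 + 2 + 3 + 9 = 15.
Step 3: U_X = R1 - n1(n1+1)/2 = 15 - 4*5/2 = 15 - 10 = 5.
       U_Y = n1*n2 - U_X = 28 - 5 = 23.
Step 4: No ties, so the exact null distribution of U (based on enumerating the C(11,4) = 330 equally likely rank assignments) gives the two-sided p-value.
Step 5: p-value = 0.109091; compare to alpha = 0.1. fail to reject H0.

U_X = 5, p = 0.109091, fail to reject H0 at alpha = 0.1.


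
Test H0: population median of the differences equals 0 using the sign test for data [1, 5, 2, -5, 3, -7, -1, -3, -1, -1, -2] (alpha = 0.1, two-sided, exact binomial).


Step 1: Discard zero differences. Original n = 11; n_eff = number of nonzero differences = 11.
Nonzero differences (with sign): +1, +5, +2, -5, +3, -7, -1, -3, -1, -1, -2
Step 2: Count signs: positive = 4, negative = 7.
Step 3: Under H0: P(positive) = 0.5, so the number of positives S ~ Bin(11, 0.5).
Step 4: Two-sided exact p-value = sum of Bin(11,0.5) probabilities at or below the observed probability = 0.548828.
Step 5: alpha = 0.1. fail to reject H0.

n_eff = 11, pos = 4, neg = 7, p = 0.548828, fail to reject H0.


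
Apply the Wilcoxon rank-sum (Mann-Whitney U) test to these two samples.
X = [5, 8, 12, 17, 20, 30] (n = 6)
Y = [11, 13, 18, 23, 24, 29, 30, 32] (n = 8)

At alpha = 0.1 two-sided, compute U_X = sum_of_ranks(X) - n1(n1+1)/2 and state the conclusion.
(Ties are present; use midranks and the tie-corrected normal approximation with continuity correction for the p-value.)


Step 1: Combine and sort all 14 observations; assign midranks.
sorted (value, group): (5,X), (8,X), (11,Y), (12,X), (13,Y), (17,X), (18,Y), (20,X), (23,Y), (24,Y), (29,Y), (30,X), (30,Y), (32,Y)
ranks: 5->1, 8->2, 11->3, 12->4, 13->5, 17->6, 18->7, 20->8, 23->9, 24->10, 29->11, 30->12.5, 30->12.5, 32->14
Step 2: Rank sum for X: R1 = 1 + 2 + 4 + 6 + 8 + 12.5 = 33.5.
Step 3: U_X = R1 - n1(n1+1)/2 = 33.5 - 6*7/2 = 33.5 - 21 = 12.5.
       U_Y = n1*n2 - U_X = 48 - 12.5 = 35.5.
Step 4: Ties are present, so use the tie-corrected normal approximation (with continuity correction) for the p-value.
Step 5: p-value = 0.155126; compare to alpha = 0.1. fail to reject H0.

U_X = 12.5, p = 0.155126, fail to reject H0 at alpha = 0.1.


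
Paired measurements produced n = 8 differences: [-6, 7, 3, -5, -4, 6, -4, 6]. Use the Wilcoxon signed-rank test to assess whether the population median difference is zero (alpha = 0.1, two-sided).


Step 1: Drop any zero differences (none here) and take |d_i|.
|d| = [6, 7, 3, 5, 4, 6, 4, 6]
Step 2: Midrank |d_i| (ties get averaged ranks).
ranks: |6|->6, |7|->8, |3|->1, |5|->4, |4|->2.5, |6|->6, |4|->2.5, |6|->6
Step 3: Attach original signs; sum ranks with positive sign and with negative sign.
W+ = 8 + 1 + 6 + 6 = 21
W- = 6 + 4 + 2.5 + 2.5 = 15
(Check: W+ + W- = 36 should equal n(n+1)/2 = 36.)
Step 4: Test statistic W = min(W+, W-) = 15.
Step 5: Ties in |d|, so use the tie-corrected normal approximation.
        E[W] = n(n+1)/4 = 8*9/4 = 18.
        Tie groups: |d|=4 (t=2), |d|=6 (t=3); sum(t^3 - t) = 30.
        Var[W] = n(n+1)(2n+1)/24 - sum(t^3-t)/48 = 1224/24 - 30/48 = 50.375.
        z = (W - E[W]) / sqrt(Var[W]) = (15 - 18) / 7.0975 = -0.4227.
        Two-sided p = 2*Phi(z) = 0.672527.
Step 6: alpha = 0.1. fail to reject H0.

W+ = 21, W- = 15, W = min = 15, p = 0.672527, fail to reject H0.
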